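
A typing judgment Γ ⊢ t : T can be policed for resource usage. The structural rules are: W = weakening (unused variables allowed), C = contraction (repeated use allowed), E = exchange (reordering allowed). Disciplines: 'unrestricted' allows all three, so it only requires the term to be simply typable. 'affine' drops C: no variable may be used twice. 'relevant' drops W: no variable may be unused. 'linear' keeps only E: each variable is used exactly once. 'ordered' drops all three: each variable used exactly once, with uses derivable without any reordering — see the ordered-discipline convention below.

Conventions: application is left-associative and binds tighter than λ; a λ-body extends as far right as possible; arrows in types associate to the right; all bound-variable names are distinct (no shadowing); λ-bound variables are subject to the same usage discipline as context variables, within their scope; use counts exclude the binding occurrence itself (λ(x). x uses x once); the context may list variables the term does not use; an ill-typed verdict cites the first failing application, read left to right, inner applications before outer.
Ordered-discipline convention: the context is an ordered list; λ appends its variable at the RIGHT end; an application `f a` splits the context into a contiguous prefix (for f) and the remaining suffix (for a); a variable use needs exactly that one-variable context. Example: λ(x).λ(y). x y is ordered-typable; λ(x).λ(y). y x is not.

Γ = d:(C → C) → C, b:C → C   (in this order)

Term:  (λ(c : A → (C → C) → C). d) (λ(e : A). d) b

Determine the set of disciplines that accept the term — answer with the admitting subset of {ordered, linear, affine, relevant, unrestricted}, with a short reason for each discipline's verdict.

admitted in: unrestricted
use counts: d=2; b=1; c [bound]=0; e [bound]=0
left-to-right use order: d, d, b
typing: well-typed — term : C
ordered: ✗ — uses contraction: d ×2; unused: c, e — weakening required
linear: ✗ — uses contraction: d ×2; unused: c, e — weakening required
affine: ✗ — uses contraction: d ×2
relevant: ✗ — unused: c, e — weakening required
unrestricted: ✓ — typability at C is all that's needed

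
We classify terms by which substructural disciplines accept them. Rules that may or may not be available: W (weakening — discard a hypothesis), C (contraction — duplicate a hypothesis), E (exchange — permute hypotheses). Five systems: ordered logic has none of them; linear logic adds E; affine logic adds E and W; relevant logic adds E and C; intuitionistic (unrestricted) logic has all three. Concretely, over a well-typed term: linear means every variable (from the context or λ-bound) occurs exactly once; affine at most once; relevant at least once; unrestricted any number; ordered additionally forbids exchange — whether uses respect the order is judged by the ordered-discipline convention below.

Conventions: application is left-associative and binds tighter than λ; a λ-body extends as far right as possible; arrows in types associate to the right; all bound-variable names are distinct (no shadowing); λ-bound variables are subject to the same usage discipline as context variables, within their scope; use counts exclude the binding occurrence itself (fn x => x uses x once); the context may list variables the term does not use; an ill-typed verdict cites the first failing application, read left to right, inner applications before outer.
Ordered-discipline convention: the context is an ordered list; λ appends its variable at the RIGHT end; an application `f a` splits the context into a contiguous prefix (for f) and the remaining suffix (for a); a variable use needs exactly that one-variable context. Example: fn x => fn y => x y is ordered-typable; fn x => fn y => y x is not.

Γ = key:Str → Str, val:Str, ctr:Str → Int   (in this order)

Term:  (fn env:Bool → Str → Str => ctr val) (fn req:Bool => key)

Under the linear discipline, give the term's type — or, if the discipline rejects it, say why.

not well-typed under linear — env, req left unused
counts: key: 1×, val: 1×, ctr: 1×, env (λ-bound): 0×, req (λ-bound): 0×
uses in reading order: ctr, val, key
typing: well-typed — term : Int
per-discipline verdicts: ordered ✗ | linear ✗ | affine ✓ | relevant ✗ | unrestricted ✓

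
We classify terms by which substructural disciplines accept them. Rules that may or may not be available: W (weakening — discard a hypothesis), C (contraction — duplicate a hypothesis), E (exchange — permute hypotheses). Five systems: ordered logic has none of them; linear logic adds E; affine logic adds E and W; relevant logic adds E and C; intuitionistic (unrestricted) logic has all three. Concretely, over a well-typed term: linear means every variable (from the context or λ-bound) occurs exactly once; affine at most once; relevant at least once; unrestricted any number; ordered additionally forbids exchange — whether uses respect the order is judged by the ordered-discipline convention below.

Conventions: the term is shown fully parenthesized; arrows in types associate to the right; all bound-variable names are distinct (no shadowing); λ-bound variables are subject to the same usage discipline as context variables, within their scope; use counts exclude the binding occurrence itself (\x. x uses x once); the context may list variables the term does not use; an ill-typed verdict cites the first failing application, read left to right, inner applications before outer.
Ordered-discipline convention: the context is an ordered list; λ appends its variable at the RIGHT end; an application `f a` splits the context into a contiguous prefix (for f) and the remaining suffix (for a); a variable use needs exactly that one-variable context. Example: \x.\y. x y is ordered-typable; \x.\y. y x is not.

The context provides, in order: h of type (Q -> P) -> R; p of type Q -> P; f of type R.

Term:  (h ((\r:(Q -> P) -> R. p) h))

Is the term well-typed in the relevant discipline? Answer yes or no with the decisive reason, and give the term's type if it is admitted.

no — unused: f, r — weakening required
variable uses: h=2; p=1; f=0; r (bound)=0
order of uses: h, p, h
typing: well-typed at R
summary: ordered ✗; linear ✗; affine ✗; relevant ✗; unrestricted ✓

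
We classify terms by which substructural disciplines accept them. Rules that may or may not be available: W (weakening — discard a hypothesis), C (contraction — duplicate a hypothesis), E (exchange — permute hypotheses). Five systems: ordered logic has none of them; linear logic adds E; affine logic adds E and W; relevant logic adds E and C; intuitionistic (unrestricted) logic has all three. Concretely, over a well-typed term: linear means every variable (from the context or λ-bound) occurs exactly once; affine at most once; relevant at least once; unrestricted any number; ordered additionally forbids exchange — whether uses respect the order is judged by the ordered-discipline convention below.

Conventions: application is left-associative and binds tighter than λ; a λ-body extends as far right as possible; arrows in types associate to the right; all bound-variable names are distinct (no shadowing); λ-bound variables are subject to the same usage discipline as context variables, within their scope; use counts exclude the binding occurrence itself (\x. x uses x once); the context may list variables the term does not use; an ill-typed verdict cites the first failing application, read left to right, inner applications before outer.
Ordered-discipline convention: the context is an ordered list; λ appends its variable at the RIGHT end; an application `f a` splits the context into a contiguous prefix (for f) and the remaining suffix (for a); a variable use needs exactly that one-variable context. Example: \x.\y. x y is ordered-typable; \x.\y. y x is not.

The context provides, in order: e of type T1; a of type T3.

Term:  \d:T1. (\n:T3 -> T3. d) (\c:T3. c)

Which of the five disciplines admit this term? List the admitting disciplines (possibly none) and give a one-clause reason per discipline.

accepted by: affine, unrestricted
counts: e=0; a=0; d (bound)=1; n (bound)=0; c (bound)=1
left-to-right use order: d, c
typing: well-typed at T1 -> T1
ordered: ✗ — needs weakening: e, a, n unused
linear: ✗ — needs weakening: e, a, n unused
affine: ✓ — at most one use each (e, a, d, n, c)
relevant: ✗ — needs weakening: e, a, n unused
unrestricted: ✓ — simply typable at T1 -> T1; W, C, E all held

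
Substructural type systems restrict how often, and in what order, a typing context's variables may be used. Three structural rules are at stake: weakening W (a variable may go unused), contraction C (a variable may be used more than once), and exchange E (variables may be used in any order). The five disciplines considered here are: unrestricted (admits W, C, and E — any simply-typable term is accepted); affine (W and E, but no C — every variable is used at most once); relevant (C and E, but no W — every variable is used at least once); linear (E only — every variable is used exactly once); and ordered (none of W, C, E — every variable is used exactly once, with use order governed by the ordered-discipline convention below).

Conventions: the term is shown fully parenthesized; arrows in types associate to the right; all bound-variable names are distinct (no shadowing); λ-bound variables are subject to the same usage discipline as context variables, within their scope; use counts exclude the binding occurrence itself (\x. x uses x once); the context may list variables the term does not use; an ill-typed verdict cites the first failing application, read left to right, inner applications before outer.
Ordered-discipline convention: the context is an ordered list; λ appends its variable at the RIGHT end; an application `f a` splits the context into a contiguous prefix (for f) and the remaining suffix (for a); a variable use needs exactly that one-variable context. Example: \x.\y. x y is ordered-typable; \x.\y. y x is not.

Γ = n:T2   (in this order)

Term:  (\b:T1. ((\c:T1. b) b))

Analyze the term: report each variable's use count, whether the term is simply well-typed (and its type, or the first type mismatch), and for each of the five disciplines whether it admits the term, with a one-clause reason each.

variable uses: n: 0×; b (bound): 2×; c (bound): 0×
use order (left to right): b, b
typing: well-typed — term : T1 → T1
ordered: ✗, repeated use of b ×2; n, c left unused
linear: ✗, repeated use of b ×2; n, c left unused
affine: ✗, repeated use of b ×2
relevant: ✗, n, c left unused
unrestricted: ✓, typability at T1 → T1 is all that's needed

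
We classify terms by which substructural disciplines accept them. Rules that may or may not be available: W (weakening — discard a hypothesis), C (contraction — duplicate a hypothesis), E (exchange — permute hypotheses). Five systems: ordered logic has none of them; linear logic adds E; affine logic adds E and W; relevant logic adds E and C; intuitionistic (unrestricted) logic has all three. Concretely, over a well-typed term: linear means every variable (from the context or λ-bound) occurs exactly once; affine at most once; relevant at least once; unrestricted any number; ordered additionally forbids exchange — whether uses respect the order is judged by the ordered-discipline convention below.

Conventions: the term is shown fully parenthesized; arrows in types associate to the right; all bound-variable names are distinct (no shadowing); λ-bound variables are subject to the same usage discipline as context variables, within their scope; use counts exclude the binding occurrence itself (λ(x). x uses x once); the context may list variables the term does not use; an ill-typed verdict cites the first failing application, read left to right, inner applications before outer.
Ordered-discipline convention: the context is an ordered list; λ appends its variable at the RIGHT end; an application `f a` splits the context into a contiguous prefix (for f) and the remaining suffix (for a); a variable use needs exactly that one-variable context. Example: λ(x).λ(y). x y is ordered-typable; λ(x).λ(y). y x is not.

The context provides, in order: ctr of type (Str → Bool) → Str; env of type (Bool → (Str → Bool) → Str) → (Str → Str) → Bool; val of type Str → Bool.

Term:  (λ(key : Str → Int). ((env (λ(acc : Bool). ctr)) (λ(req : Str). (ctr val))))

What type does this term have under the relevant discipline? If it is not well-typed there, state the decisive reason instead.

not well-typed under relevant — key, acc, req never used (weakening)
variable uses: ctr: 2, env: 1, val: 1, key [bound]: 0, acc [bound]: 0, req [bound]: 0
uses in reading order: env, ctr, ctr, val
typing: well-typed at (Str → Int) → Bool
per-discipline verdicts: ordered ✗ · linear ✗ · affine ✗ · relevant ✗ · unrestricted ✓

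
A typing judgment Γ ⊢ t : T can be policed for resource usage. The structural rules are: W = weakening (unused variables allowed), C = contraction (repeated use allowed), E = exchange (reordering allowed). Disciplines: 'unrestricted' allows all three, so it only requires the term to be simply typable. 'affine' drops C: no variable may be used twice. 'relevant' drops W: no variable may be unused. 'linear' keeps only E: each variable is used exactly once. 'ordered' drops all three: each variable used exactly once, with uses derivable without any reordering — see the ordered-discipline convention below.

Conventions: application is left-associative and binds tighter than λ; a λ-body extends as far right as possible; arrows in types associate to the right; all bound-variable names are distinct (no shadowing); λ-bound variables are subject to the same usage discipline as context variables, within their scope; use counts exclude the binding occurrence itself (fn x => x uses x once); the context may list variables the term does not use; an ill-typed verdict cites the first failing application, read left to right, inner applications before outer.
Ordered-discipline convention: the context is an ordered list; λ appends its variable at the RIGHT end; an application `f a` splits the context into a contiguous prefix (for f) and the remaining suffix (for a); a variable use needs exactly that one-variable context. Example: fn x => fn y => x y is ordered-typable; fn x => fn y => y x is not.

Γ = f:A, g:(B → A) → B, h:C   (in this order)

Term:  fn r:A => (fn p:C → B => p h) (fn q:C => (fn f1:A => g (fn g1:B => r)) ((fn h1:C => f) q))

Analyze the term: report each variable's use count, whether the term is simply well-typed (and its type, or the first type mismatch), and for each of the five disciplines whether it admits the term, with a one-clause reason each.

usage: f=1; g=1; h=1; r [bound]=1; p [bound]=1; q [bound]=1; f1 [bound]=0; g1 [bound]=0; h1 [bound]=0
uses in reading order: p, h, g, r, f, q
typing: well-typed at A → B
ordered ✗ (f1, g1, h1 left unused)
linear ✗ (f1, g1, h1 left unused)
affine ✓ (no duplicate uses among f, g, h, r, p, q, f1, g1, h1)
relevant ✗ (f1, g1, h1 left unused)
unrestricted ✓ (well-typed at A → B; no restrictions here)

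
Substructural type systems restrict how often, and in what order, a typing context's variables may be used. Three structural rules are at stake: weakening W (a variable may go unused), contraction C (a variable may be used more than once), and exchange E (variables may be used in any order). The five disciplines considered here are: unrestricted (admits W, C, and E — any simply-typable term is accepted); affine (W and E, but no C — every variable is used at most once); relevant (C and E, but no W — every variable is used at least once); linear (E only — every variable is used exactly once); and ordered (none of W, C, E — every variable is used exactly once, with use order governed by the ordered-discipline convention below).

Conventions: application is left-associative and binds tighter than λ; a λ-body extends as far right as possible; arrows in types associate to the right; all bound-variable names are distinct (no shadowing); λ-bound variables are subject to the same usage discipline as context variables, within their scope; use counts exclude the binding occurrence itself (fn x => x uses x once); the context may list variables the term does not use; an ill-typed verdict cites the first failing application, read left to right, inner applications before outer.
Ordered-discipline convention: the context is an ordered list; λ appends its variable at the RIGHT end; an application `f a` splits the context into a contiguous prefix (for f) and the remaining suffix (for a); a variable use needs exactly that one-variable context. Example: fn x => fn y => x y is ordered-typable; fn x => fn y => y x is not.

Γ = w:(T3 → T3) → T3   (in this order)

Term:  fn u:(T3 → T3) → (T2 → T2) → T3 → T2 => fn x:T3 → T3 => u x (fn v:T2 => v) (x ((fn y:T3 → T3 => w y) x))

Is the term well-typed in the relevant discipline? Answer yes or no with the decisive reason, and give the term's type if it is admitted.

yes — none of w, u, x, v, y goes unused; term : ((T3 → T3) → (T2 → T2) → T3 → T2) → (T3 → T3) → T2
use counts: w: 1×; u (bound): 1×; x (bound): 3×; v (bound): 1×; y (bound): 1×
use order (left to right): u, x, v, x, w, y, x
typing: ✓ — ((T3 → T3) → (T2 → T2) → T3 → T2) → (T3 → T3) → T2
summary: ordered ✗ · linear ✗ · affine ✗ · relevant ✓ · unrestricted ✓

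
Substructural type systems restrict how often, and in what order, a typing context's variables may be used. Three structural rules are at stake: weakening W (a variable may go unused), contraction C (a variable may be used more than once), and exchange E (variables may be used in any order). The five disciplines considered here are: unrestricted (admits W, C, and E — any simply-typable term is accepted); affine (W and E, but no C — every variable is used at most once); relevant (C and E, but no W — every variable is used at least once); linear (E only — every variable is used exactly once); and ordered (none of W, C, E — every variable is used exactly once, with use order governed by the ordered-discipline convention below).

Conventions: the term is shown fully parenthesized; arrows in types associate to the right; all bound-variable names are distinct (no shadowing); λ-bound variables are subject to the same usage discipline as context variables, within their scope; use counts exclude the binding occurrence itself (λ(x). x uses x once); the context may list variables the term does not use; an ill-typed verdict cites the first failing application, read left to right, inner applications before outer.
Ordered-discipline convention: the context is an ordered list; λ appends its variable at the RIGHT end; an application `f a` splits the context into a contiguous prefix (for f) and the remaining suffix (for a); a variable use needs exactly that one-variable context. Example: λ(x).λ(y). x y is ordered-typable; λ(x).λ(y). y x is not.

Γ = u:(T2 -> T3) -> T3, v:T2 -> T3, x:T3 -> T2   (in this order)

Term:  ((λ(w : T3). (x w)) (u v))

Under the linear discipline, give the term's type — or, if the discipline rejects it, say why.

term : T2
use counts: u ×1, v ×1, x ×1, w (λ-bound) ×1
left-to-right use order: x, w, u, v
typing: ✓ — T2
per-discipline verdicts: ordered ✗ · linear ✓ · affine ✓ · relevant ✓ · unrestricted ✓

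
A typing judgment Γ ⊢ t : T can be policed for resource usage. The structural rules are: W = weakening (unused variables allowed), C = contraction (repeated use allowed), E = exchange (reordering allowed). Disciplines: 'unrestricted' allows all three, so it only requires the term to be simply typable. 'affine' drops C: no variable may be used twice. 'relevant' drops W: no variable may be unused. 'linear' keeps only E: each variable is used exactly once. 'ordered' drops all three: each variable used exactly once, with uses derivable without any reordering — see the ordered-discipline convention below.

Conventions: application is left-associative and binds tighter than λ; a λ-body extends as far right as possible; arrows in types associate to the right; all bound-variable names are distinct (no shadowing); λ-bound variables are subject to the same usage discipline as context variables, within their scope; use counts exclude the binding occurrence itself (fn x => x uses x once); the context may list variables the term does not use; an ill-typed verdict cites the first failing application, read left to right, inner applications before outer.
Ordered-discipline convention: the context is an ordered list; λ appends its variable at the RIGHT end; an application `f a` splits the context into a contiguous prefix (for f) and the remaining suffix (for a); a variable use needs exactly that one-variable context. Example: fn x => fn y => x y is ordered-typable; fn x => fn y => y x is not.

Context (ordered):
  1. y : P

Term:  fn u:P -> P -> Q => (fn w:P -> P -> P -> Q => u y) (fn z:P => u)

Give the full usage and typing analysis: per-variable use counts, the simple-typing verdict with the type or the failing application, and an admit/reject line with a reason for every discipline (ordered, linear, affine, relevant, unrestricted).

usage: y=1; u (λ-bound)=2; w (λ-bound)=0; z (λ-bound)=0
use order (left to right): u, y, u
typing: the term checks, with type (P -> P -> Q) -> P -> Q
ordered: ✗ — repeated use of u ×2; unused: w, z — weakening required
linear: ✗ — repeated use of u ×2; unused: w, z — weakening required
affine: ✗ — repeated use of u ×2
relevant: ✗ — unused: w, z — weakening required
unrestricted: ✓ — simply typable at (P -> P -> Q) -> P -> Q; W, C, E all held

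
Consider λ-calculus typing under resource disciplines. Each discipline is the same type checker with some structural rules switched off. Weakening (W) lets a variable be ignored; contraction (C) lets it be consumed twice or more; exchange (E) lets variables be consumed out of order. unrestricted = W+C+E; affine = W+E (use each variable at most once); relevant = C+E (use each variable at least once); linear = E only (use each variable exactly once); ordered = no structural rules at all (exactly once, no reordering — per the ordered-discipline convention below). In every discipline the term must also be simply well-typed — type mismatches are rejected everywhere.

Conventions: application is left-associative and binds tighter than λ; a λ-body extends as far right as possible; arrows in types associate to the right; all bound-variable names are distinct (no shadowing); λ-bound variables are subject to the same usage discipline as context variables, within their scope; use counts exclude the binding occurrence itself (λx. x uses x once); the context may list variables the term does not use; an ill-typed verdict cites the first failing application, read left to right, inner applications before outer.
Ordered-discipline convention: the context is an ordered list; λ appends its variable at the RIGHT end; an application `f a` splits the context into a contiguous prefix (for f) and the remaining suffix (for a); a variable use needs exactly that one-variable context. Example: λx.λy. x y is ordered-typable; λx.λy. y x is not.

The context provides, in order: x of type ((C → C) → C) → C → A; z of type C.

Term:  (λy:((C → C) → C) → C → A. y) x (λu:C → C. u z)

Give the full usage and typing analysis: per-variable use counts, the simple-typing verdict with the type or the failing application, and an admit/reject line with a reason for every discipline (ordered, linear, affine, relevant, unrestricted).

counts: x ×1, z ×1, y (λ-bound) ×1, u (λ-bound) ×1
order of uses: y, x, u, z
typing: ✓ — C → A
ordered: ✗ — needs exchange: uses follow y, x, u, z
linear: ✓ — single use per variable (x, z, y, u)
affine: ✓ — x, z, y, u: no repeats, contraction unneeded
relevant: ✓ — every one of x, z, y, u appears
unrestricted: ✓ — typability at C → A is all that's needed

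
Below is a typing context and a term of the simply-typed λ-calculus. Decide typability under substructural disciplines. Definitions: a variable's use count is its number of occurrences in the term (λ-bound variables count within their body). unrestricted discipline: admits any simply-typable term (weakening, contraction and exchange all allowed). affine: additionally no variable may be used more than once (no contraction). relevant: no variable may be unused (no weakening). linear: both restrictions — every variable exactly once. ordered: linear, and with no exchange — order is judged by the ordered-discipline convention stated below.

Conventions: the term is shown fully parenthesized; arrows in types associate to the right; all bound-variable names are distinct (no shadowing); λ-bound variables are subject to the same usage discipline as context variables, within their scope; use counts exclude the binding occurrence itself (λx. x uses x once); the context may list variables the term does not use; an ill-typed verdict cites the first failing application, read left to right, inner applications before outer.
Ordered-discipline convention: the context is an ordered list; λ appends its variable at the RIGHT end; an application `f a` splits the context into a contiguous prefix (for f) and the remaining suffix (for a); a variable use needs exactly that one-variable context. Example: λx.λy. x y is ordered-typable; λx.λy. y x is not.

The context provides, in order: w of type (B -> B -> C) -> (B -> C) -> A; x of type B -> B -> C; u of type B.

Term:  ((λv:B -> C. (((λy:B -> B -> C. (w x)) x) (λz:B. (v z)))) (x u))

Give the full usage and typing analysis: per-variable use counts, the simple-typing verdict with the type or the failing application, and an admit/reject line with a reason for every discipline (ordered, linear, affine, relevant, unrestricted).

variable uses: w=1; x=3; u=1; v (λ-bound)=1; y (λ-bound)=0; z (λ-bound)=1
left-to-right use order: w, x, x, v, z, x, u
typing: the term checks, with type A
ordered ✗ (needs contraction — x ×3; needs weakening: y unused)
linear ✗ (needs contraction — x ×3; needs weakening: y unused)
affine ✗ (needs contraction — x ×3)
relevant ✗ (needs weakening: y unused)
unrestricted ✓ (type-checks (A) and nothing is barred)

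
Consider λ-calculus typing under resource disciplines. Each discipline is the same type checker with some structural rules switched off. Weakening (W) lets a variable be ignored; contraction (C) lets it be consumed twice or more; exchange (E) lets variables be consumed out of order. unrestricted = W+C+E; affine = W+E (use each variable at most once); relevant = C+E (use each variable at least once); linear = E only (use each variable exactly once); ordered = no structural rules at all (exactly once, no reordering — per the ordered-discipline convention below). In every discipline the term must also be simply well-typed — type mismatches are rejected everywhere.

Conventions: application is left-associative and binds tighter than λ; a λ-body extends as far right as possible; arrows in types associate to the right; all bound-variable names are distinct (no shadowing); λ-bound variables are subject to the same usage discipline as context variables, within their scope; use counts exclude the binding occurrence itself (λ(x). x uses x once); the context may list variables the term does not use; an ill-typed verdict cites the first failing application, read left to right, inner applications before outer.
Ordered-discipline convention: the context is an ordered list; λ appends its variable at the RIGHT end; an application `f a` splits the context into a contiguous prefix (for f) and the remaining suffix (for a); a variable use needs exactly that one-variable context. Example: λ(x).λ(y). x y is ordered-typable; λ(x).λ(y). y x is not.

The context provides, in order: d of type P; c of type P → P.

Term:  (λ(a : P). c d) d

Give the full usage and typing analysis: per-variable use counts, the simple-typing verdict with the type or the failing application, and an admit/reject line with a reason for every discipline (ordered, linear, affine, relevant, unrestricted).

variable uses: d: 2×; c: 1×; a [bound]: 0×
left-to-right use order: c, d, d
typing: ✓ — P
ordered: ✗, d ×2 used more than once (contraction); needs weakening: a unused
linear: ✗, d ×2 used more than once (contraction); needs weakening: a unused
affine: ✗, d ×2 used more than once (contraction)
relevant: ✗, needs weakening: a unused
unrestricted: ✓, typability at P is all that's needed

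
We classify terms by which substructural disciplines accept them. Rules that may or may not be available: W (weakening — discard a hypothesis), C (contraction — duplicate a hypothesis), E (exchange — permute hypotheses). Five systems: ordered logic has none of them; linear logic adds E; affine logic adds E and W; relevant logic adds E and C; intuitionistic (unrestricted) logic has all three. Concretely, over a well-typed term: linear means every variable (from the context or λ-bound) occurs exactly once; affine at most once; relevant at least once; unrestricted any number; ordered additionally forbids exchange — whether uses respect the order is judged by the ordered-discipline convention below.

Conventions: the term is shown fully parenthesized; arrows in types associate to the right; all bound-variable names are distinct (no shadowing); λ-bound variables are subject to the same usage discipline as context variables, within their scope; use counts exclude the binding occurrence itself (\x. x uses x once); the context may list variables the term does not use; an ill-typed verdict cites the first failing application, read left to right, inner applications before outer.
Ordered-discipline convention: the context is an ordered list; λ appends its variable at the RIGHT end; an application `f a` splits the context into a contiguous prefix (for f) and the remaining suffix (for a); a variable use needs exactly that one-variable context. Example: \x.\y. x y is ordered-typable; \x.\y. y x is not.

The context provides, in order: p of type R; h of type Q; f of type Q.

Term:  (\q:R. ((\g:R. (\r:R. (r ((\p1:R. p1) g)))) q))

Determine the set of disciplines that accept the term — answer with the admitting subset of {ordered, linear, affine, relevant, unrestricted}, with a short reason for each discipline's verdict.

accepted by: none
usage: p: 0; h: 0; f: 0; q (bound): 1; g (bound): 1; r (bound): 1; p1 (bound): 1
left-to-right use order: r, p1, g, q
typing: ill-typed: non-function type R applied to an argument
ordered: ✗ — a type mismatch blocks all five
linear: ✗ — the type mismatch rejects it
affine: ✗ — not simply typable
relevant: ✗ — fails simple typing
unrestricted: ✗ — a type mismatch blocks all five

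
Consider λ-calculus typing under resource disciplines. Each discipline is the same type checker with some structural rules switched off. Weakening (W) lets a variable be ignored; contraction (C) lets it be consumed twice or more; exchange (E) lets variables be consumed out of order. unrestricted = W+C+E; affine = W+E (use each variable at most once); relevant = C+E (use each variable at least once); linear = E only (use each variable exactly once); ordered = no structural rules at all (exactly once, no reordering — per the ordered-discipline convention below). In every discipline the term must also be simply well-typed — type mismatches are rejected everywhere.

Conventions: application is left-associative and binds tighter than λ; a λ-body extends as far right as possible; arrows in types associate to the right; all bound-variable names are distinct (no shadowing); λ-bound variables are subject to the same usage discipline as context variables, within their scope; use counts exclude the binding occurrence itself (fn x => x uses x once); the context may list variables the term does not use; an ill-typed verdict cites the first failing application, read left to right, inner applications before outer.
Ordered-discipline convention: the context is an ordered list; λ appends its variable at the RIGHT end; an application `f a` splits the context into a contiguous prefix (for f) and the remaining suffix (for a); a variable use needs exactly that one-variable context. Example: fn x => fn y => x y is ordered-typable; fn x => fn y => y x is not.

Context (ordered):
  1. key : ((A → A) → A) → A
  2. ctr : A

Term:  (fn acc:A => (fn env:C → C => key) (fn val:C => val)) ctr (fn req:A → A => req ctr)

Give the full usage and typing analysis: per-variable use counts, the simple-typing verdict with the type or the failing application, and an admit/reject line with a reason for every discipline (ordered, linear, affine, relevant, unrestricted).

use counts: key: 1×; ctr: 2×; acc (λ-bound): 0×; env (λ-bound): 0×; val (λ-bound): 1×; req (λ-bound): 1×
uses in reading order: key, val, ctr, req, ctr
typing: the term checks, with type A
ordered: ✗, ctr ×2 used more than once (contraction); acc, env left unused
linear: ✗, ctr ×2 used more than once (contraction); acc, env left unused
affine: ✗, ctr ×2 used more than once (contraction)
relevant: ✗, acc, env left unused
unrestricted: ✓, well-typed at A; no restrictions here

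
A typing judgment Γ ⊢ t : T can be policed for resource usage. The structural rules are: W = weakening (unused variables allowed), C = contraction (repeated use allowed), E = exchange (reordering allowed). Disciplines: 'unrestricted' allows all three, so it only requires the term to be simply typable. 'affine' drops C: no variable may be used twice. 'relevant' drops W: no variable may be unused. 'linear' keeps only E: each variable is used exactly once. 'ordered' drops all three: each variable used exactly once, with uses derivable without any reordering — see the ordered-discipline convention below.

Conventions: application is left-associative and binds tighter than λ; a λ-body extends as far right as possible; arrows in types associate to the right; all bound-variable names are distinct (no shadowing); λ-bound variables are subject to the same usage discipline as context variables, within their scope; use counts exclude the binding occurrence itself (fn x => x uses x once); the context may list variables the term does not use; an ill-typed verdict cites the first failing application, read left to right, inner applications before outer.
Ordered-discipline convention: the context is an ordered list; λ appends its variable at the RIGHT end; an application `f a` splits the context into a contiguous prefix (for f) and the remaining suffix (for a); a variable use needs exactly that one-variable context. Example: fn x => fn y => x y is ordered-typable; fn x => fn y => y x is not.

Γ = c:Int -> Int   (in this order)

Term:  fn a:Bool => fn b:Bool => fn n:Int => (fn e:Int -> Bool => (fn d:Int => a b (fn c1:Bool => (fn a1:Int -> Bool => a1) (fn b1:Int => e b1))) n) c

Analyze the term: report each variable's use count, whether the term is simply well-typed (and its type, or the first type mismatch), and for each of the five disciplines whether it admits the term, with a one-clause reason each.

counts: c: 1, a (bound): 1, b (bound): 1, n (bound): 1, e (bound): 1, d (bound): 0, c1 (bound): 0, a1 (bound): 1, b1 (bound): 1
order of uses: a, b, a1, e, b1, n, c
typing: ill-typed: applying a non-function (Bool)
ordered ✗ (fails simple typing)
linear ✗ (a type mismatch blocks all five)
affine ✗ (the type mismatch rejects it)
relevant ✗ (not simply typable)
unrestricted ✗ (fails simple typing)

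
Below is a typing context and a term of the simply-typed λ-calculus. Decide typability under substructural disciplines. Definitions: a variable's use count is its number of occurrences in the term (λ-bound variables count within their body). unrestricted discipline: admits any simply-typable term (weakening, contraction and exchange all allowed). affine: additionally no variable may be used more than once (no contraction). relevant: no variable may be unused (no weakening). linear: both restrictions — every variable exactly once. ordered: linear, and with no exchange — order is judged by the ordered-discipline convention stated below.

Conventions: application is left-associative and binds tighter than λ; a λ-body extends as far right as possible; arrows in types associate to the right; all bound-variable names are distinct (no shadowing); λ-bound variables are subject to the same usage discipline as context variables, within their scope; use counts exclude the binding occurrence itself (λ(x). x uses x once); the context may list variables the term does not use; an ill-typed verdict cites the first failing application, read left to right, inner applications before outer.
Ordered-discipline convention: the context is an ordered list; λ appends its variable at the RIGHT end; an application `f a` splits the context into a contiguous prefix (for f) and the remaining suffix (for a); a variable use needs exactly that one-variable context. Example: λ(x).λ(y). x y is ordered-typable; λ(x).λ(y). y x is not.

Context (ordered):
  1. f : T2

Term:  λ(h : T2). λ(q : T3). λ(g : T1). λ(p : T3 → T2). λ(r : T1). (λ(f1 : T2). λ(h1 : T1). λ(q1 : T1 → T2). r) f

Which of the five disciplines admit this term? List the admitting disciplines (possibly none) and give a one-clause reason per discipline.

accepted by: affine, unrestricted
counts: f ×1, h (bound) ×0, q (bound) ×0, g (bound) ×0, p (bound) ×0, r (bound) ×1, f1 (bound) ×0, h1 (bound) ×0, q1 (bound) ×0
left-to-right use order: r, f
typing: well-typed — term : T2 → T3 → T1 → (T3 → T2) → T1 → T1 → (T1 → T2) → T1
ordered: ✗ — needs weakening: h, q, g, p, f1, h1, q1 unused
linear: ✗ — needs weakening: h, q, g, p, f1, h1, q1 unused
affine: ✓ — no duplicate uses among f, h, q, g, p, r, f1, h1, q1
relevant: ✗ — needs weakening: h, q, g, p, f1, h1, q1 unused
unrestricted: ✓ — simply typable at T2 → T3 → T1 → (T3 → T2) → T1 → T1 → (T1 → T2) → T1; W, C, E all held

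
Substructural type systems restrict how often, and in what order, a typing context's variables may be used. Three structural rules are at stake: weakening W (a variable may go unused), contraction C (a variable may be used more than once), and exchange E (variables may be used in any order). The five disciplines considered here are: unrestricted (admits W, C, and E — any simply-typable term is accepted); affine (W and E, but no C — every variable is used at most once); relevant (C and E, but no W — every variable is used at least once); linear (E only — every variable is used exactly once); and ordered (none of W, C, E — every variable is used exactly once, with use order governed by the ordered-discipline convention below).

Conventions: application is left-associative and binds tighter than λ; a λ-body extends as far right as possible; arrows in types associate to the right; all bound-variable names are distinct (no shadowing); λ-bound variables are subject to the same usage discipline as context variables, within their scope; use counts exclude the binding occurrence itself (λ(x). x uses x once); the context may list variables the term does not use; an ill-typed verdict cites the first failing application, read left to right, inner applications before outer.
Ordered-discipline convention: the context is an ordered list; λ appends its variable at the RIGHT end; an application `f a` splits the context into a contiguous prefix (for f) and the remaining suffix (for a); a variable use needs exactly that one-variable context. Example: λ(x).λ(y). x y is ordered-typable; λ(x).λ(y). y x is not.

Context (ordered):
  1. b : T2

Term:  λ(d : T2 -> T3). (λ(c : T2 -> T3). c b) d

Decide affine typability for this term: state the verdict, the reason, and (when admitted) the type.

yes — none of b, d, c used more than once; term : (T2 -> T3) -> T3
variable uses: b=1; d (bound)=1; c (bound)=1
uses in reading order: c, b, d
typing: ✓ — (T2 -> T3) -> T3
per-discipline verdicts: ordered ✗ · linear ✓ · affine ✓ · relevant ✓ · unrestricted ✓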